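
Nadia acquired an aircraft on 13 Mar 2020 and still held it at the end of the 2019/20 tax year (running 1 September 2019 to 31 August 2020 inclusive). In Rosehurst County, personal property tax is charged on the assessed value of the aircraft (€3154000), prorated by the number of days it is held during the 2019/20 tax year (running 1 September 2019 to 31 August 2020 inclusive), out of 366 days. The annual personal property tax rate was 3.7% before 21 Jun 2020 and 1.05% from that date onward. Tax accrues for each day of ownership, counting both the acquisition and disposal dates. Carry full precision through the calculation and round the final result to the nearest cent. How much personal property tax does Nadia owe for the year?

13 Mar – 20 Jun 2020: 100 days at 3.7% → €3154000 × 3.7% × 100/366 = €31884.6995
21 Jun – 31 Aug 2020: 72 days at 1.05% → €3154000 × 1.05% × 72/366 = €6514.8197
Total = €38399.5191

€38399.52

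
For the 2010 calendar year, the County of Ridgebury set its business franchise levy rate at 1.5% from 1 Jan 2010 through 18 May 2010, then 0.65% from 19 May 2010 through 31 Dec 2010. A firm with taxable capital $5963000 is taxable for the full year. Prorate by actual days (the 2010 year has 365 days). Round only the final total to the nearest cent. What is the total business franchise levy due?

$57922.78

1 Jan – 18 May 2010: 138 days at 1.5% → $5963000 × 1.5% × 138/365 = $33817.5616
19 May – 31 Dec 2010: 227 days at 0.65% → $5963000 × 0.65% × 227/365 = $24105.2233
Total = $57922.7849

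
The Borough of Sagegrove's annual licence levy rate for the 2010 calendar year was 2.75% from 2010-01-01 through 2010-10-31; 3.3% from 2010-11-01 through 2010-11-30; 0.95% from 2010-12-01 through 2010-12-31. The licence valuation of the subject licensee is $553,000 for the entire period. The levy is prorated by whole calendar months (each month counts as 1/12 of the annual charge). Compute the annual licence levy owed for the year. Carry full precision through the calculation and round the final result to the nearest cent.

2010-01-01 to 2010-10-31: 10 months at 2.75% → $553,000 × 2.75% × 10/12 = $12,672.9167
2010-11-01 to 2010-11-30: 1 month at 3.3% → $553,000 × 3.3% × 1/12 = $1,520.7500
2010-12-01 to 2010-12-31: 1 month at 0.95% → $553,000 × 0.95% × 1/12 = $437.7917
Total = $14,631.4583

$14,631.46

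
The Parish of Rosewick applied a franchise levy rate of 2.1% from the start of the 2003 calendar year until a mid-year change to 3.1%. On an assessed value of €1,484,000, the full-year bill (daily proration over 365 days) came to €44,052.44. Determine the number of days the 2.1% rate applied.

Let d = days at the first rate; then 365 − d days at the second rate.
€1,484,000 × [2.1%·d + 3.1%·(365−d)] / 365 = €44,052.44
Solving gives d = 48, so the new rate took effect on 18 February 2003.

48 days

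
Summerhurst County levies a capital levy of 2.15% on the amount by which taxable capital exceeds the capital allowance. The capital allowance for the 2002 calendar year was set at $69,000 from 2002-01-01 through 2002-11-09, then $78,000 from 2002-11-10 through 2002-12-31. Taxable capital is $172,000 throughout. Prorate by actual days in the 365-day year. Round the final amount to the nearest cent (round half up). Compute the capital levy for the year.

2002-01-01 to 2002-11-09: 313 days, exemption $69,000 → ($172,000 − $69,000) × 2.15% × 313/365 = $1,899.0096
2002-11-10 to 2002-12-31: 52 days, exemption $78,000 → ($172,000 − $78,000) × 2.15% × 52/365 = $287.9233
Total = $2,186.9329

$2,186.93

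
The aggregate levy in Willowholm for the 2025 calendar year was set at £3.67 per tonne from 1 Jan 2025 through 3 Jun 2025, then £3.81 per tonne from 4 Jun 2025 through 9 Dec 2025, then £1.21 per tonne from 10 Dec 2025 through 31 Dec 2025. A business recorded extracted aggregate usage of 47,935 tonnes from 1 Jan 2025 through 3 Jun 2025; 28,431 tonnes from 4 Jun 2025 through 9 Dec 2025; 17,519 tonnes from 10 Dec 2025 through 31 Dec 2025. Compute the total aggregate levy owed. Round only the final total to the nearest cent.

1 Jan – 3 Jun 2025: 47,935 tonnes at £3.67/tonne → £175921.45
4 Jun – 9 Dec 2025: 28,431 tonnes at £3.81/tonne → £108322.11
10 Dec – 31 Dec 2025: 17,519 tonnes at £1.21/tonne → £21197.99

£305441.55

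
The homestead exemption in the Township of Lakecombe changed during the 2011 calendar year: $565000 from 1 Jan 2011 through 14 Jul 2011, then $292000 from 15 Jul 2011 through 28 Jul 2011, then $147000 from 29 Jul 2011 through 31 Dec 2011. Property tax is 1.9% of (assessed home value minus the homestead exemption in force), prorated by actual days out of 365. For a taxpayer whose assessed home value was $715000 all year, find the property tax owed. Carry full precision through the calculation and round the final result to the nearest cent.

1 Jan – 14 Jul 2011: 195 days, exemption $565000 → ($715000 − $565000) × 1.9% × 195/365 = $1522.6027
15 Jul – 28 Jul 2011: 14 days, exemption $292000 → ($715000 − $292000) × 1.9% × 14/365 = $308.2685
29 Jul – 31 Dec 2011: 156 days, exemption $147000 → ($715000 − $147000) × 1.9% × 156/365 = $4612.4712
Total = $6443.3425

$6443.34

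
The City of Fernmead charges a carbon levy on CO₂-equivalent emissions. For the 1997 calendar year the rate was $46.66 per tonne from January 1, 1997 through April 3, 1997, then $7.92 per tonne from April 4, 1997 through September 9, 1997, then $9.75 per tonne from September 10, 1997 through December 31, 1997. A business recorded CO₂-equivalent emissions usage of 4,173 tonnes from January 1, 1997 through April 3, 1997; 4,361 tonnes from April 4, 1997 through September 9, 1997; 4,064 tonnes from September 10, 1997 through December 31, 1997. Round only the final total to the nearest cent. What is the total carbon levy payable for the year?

$268,875.30

January 1 – April 3, 1997: 4,173 tonnes at $46.66/tonne → $194,712.18
April 4 – September 9, 1997: 4,361 tonnes at $7.92/tonne → $34,539.12
September 10 – December 31, 1997: 4,064 tonnes at $9.75/tonne → $39,624.00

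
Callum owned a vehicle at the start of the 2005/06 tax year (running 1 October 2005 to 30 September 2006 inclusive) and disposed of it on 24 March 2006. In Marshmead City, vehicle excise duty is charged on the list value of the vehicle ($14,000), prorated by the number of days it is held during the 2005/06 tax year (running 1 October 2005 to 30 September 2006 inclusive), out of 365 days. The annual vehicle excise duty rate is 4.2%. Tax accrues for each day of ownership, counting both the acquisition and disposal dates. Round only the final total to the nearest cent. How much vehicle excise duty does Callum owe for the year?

Days held (1 October 2005 – 24 March 2006): 175 out of 365
Tax = $14,000 × 4.2% × 175/365 = $281.9178

$281.92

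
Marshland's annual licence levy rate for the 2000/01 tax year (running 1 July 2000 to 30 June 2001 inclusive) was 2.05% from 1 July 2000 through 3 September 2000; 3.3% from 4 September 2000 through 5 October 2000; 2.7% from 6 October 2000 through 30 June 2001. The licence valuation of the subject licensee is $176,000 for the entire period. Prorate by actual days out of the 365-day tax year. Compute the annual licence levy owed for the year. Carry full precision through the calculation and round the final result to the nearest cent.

$4,640.85

1 July – 3 September 2000: 65 days at 2.05% → $176,000 × 2.05% × 65/365 = $642.5205
4 September – 5 October 2000: 32 days at 3.3% → $176,000 × 3.3% × 32/365 = $509.1945
6 October 2000 – 30 June 2001: 268 days at 2.7% → $176,000 × 2.7% × 268/365 = $3,489.1397
Total = $4,640.8548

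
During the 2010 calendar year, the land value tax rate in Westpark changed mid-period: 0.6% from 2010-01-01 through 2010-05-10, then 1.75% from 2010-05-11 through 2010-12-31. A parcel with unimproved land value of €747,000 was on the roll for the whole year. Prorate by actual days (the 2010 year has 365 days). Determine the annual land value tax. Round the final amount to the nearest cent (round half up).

€10,012.87

2010-01-01 to 2010-05-10: 130 days at 0.6% → €747,000 × 0.6% × 130/365 = €1,596.3288
2010-05-11 to 2010-12-31: 235 days at 1.75% → €747,000 × 1.75% × 235/365 = €8,416.5411
Total = €10,012.8699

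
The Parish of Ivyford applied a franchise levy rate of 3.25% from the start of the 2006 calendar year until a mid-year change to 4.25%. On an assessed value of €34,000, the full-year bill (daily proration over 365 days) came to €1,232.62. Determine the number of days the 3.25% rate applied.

Let d = days at the first rate; then 365 − d days at the second rate.
€34,000 × [3.25%·d + 4.25%·(365−d)] / 365 = €1,232.62
Solving gives d = 228, so the new rate took effect on 17 Aug 2006.

228 days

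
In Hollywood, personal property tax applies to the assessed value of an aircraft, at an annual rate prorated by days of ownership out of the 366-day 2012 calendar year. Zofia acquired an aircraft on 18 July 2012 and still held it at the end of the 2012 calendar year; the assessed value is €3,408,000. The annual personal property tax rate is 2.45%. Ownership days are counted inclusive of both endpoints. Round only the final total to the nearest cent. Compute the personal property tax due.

€38,097.90

Days held (18 July – 31 December 2012): 167 out of 366
Tax = €3,408,000 × 2.45% × 167/366 = €38,097.9016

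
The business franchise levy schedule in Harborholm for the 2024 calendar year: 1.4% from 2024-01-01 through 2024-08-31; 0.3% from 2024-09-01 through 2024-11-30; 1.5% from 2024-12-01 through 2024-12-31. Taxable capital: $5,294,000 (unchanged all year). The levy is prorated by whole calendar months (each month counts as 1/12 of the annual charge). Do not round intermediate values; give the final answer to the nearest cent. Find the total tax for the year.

$59,998.67

2024-01-01 to 2024-08-31: 8 months at 1.4% → $5,294,000 × 1.4% × 8/12 = $49,410.6667
2024-09-01 to 2024-11-30: 3 months at 0.3% → $5,294,000 × 0.3% × 3/12 = $3,970.5000
2024-12-01 to 2024-12-31: 1 month at 1.5% → $5,294,000 × 1.5% × 1/12 = $6,617.5000
Total = $59,998.6667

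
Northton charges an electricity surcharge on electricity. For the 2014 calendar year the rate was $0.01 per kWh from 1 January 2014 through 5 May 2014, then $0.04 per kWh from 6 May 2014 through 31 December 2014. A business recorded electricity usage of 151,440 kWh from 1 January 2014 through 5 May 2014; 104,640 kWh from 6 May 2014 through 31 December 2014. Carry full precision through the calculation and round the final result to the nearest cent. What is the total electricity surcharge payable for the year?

$5,700.00

1 January – 5 May 2014: 151,440 kWh at $0.01/kWh → $1,514.40
6 May – 31 December 2014: 104,640 kWh at $0.04/kWh → $4,185.60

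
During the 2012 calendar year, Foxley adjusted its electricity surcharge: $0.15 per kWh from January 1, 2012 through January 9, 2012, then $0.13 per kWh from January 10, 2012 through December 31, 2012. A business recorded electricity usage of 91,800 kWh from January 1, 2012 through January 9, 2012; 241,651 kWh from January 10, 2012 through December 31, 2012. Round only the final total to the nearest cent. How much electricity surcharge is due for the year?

January 1 – January 9, 2012: 91,800 kWh at $0.15/kWh → $13,770.00
January 10 – December 31, 2012: 241,651 kWh at $0.13/kWh → $31,414.63

$45,184.63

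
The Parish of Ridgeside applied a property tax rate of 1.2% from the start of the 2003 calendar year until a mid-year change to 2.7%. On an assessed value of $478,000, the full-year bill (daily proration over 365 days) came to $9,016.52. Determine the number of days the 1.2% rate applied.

198 days

Let d = days at the first rate; then 365 − d days at the second rate.
$478,000 × [1.2%·d + 2.7%·(365−d)] / 365 = $9,016.52
Solving gives d = 198, so the new rate took effect on July 18, 2003.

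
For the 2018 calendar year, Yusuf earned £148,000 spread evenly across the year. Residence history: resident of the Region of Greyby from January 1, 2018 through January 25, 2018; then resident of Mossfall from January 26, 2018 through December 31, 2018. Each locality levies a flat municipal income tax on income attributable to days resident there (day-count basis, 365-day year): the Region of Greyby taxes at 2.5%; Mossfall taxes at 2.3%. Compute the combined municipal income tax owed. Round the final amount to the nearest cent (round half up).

The Region of Greyby, January 1 – January 25, 2018: 25 days → £148,000 × 2.5% × 25/365 = £253.4247
Mossfall, January 26 – December 31, 2018: 340 days → £148,000 × 2.3% × 340/365 = £3,170.8493
Total = £3,424.2740

£3,424.27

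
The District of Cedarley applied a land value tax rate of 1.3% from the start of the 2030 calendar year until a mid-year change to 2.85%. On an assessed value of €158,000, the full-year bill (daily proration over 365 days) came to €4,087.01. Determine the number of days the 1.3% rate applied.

Let d = days at the first rate; then 365 − d days at the second rate.
€158,000 × [1.3%·d + 2.85%·(365−d)] / 365 = €4,087.01
Solving gives d = 62, so the new rate took effect on 4 March 2030.

62 days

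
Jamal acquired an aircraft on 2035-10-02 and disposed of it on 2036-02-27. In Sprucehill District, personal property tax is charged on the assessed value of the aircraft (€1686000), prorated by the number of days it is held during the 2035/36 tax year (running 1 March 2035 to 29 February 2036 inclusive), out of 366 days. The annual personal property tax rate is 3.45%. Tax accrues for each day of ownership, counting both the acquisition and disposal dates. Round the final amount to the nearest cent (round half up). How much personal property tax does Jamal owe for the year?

Days held (2035-10-02 to 2036-02-27): 149 out of 366
Tax = €1686000 × 3.45% × 149/366 = €23680.0082

€23680.01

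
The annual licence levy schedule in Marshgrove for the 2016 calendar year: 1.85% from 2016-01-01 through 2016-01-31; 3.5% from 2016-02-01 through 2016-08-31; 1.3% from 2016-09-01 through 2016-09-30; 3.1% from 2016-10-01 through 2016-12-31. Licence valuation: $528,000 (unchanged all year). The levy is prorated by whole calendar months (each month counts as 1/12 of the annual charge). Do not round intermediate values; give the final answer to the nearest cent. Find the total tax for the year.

$16,258.00

2016-01-01 to 2016-01-31: 1 month at 1.85% → $528,000 × 1.85% × 1/12 = $814.0000
2016-02-01 to 2016-08-31: 7 months at 3.5% → $528,000 × 3.5% × 7/12 = $10,780.0000
2016-09-01 to 2016-09-30: 1 month at 1.3% → $528,000 × 1.3% × 1/12 = $572.0000
2016-10-01 to 2016-12-31: 3 months at 3.1% → $528,000 × 3.1% × 3/12 = $4,092.0000
Total = $16,258.0000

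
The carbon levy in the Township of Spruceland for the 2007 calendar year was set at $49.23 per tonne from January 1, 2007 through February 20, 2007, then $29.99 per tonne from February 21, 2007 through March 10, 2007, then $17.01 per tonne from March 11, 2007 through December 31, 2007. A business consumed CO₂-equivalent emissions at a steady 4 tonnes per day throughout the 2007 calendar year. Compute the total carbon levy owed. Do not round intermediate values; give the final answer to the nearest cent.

$32,342.04

January 1 – February 20, 2007: 51 days × 4 tonnes/day = 204 tonnes at $49.23/tonne → $10,042.92
February 21 – March 10, 2007: 18 days × 4 tonnes/day = 72 tonnes at $29.99/tonne → $2,159.28
March 11 – December 31, 2007: 296 days × 4 tonnes/day = 1,184 tonnes at $17.01/tonne → $20,139.84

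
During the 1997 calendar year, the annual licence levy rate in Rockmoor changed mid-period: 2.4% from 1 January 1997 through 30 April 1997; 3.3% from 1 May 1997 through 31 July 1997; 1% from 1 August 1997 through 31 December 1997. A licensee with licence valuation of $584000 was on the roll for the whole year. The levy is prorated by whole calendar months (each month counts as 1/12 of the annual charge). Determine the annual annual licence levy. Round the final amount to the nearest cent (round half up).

$11923.33

1 January – 30 April 1997: 4 months at 2.4% → $584000 × 2.4% × 4/12 = $4672.0000
1 May – 31 July 1997: 3 months at 3.3% → $584000 × 3.3% × 3/12 = $4818.0000
1 August – 31 December 1997: 5 months at 1% → $584000 × 1% × 5/12 = $2433.3333
Total = $11923.3333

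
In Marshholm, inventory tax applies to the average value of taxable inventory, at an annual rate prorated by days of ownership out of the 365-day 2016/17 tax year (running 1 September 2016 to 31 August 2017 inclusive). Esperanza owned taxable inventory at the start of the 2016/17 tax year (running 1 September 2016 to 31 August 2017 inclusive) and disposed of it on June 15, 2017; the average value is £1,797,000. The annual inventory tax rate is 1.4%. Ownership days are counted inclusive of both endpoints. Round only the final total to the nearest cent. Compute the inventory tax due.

£19,850.70

Days held (September 1, 2016 – June 15, 2017): 288 out of 365
Tax = £1,797,000 × 1.4% × 288/365 = £19,850.6959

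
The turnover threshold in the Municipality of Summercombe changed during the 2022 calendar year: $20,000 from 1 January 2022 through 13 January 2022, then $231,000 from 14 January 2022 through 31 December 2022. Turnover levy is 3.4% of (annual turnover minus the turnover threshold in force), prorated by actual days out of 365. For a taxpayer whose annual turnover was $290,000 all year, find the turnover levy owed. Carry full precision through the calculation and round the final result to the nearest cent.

$2,261.51

1 January – 13 January 2022: 13 days, exemption $20,000 → ($290,000 − $20,000) × 3.4% × 13/365 = $326.9589
14 January – 31 December 2022: 352 days, exemption $231,000 → ($290,000 − $231,000) × 3.4% × 352/365 = $1,934.5534
Total = $2,261.5123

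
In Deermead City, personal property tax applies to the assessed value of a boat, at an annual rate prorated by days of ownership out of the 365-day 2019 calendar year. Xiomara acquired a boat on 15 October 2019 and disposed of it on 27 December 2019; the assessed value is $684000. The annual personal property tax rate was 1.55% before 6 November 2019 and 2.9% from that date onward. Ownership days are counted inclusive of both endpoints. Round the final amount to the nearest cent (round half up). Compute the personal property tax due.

$3464.98

15 October – 5 November 2019: 22 days at 1.55% → $684000 × 1.55% × 22/365 = $639.0247
6 November – 27 December 2019: 52 days at 2.9% → $684000 × 2.9% × 52/365 = $2825.9507
Total = $3464.9753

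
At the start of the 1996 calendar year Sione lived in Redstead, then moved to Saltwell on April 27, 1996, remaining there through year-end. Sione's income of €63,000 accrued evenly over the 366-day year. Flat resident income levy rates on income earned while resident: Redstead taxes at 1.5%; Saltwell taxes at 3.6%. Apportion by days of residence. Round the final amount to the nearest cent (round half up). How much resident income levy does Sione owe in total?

Redstead, January 1 – April 26, 1996: 117 days → €63,000 × 1.5% × 117/366 = €302.0902
Saltwell, April 27 – December 31, 1996: 249 days → €63,000 × 3.6% × 249/366 = €1,542.9836
Total = €1,845.0738

€1,845.07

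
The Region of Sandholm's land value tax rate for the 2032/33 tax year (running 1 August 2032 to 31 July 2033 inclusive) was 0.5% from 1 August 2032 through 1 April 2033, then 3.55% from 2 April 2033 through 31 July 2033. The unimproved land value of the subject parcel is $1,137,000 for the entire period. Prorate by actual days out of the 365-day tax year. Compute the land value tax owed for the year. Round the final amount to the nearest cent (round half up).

$17,181.16

1 August 2032 – 1 April 2033: 244 days at 0.5% → $1,137,000 × 0.5% × 244/365 = $3,800.3836
2 April – 31 July 2033: 121 days at 3.55% → $1,137,000 × 3.55% × 121/365 = $13,380.7767
Total = $17,181.1603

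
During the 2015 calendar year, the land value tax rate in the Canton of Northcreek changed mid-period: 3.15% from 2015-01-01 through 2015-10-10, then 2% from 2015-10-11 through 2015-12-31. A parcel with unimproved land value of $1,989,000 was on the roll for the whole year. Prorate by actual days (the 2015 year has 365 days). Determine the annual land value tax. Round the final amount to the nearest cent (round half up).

$57,514.80

2015-01-01 to 2015-10-10: 283 days at 3.15% → $1,989,000 × 3.15% × 283/365 = $48,577.9192
2015-10-11 to 2015-12-31: 82 days at 2% → $1,989,000 × 2% × 82/365 = $8,936.8767
Total = $57,514.7959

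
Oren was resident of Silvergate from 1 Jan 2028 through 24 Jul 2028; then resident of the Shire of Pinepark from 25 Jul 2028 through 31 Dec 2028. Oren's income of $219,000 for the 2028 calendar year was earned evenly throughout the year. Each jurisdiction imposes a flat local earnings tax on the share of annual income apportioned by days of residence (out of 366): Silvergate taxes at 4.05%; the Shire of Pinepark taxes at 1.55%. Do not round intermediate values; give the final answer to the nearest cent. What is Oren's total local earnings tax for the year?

$6,476.06

Silvergate, 1 Jan – 24 Jul 2028: 206 days → $219,000 × 4.05% × 206/366 = $4,992.1230
The Shire of Pinepark, 25 Jul – 31 Dec 2028: 160 days → $219,000 × 1.55% × 160/366 = $1,483.9344
Total = $6,476.0574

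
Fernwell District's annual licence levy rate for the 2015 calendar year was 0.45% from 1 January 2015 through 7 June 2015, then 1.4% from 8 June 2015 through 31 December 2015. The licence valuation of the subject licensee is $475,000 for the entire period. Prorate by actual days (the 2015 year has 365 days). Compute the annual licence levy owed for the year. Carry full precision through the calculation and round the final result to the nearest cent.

1 January – 7 June 2015: 158 days at 0.45% → $475,000 × 0.45% × 158/365 = $925.2740
8 June – 31 December 2015: 207 days at 1.4% → $475,000 × 1.4% × 207/365 = $3,771.3699
Total = $4,696.6438

$4,696.64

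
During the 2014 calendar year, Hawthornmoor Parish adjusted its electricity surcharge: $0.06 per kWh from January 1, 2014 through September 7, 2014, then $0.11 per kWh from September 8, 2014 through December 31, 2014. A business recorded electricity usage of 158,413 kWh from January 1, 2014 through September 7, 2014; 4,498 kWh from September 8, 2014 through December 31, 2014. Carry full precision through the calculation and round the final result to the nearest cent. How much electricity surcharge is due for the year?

January 1 – September 7, 2014: 158,413 kWh at $0.06/kWh → $9,504.78
September 8 – December 31, 2014: 4,498 kWh at $0.11/kWh → $494.78

$9,999.56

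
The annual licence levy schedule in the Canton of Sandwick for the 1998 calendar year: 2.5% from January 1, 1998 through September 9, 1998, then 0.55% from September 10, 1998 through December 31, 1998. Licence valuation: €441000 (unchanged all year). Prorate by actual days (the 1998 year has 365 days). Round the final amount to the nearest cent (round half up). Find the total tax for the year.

€8362.69

January 1 – September 9, 1998: 252 days at 2.5% → €441000 × 2.5% × 252/365 = €7611.7808
September 10 – December 31, 1998: 113 days at 0.55% → €441000 × 0.55% × 113/365 = €750.9082
Total = €8362.6890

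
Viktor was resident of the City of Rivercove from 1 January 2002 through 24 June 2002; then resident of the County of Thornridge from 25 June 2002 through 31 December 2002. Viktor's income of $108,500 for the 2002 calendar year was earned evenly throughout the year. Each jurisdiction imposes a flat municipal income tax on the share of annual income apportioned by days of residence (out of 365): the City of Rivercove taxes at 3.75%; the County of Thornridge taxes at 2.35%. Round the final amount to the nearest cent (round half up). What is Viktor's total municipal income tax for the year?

The City of Rivercove, 1 January – 24 June 2002: 175 days → $108,500 × 3.75% × 175/365 = $1,950.7705
The County of Thornridge, 25 June – 31 December 2002: 190 days → $108,500 × 2.35% × 190/365 = $1,327.2671
Total = $3,278.0377

$3,278.04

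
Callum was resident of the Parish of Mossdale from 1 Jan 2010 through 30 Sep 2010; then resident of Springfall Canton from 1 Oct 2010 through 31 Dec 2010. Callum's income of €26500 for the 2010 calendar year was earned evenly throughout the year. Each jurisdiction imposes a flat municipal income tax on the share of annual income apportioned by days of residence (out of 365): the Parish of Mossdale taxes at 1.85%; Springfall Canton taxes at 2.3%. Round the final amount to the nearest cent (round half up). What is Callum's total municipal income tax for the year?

€520.31

The Parish of Mossdale, 1 Jan – 30 Sep 2010: 273 days → €26500 × 1.85% × 273/365 = €366.6801
Springfall Canton, 1 Oct – 31 Dec 2010: 92 days → €26500 × 2.3% × 92/365 = €153.6274
Total = €520.3075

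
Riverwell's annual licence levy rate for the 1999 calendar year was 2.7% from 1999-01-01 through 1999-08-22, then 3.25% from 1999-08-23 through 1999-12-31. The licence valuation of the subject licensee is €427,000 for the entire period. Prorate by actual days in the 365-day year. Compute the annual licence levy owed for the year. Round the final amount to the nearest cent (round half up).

€12,371.89

1999-01-01 to 1999-08-22: 234 days at 2.7% → €427,000 × 2.7% × 234/365 = €7,391.1945
1999-08-23 to 1999-12-31: 131 days at 3.25% → €427,000 × 3.25% × 131/365 = €4,980.6918
Total = €12,371.8863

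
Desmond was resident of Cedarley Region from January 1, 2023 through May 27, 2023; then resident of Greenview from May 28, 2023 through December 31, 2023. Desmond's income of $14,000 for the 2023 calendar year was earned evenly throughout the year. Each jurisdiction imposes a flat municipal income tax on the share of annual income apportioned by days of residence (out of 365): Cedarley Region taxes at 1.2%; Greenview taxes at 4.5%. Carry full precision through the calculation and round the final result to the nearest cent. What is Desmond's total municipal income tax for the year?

$443.93

Cedarley Region, January 1 – May 27, 2023: 147 days → $14,000 × 1.2% × 147/365 = $67.6603
Greenview, May 28 – December 31, 2023: 218 days → $14,000 × 4.5% × 218/365 = $376.2740
Total = $443.9342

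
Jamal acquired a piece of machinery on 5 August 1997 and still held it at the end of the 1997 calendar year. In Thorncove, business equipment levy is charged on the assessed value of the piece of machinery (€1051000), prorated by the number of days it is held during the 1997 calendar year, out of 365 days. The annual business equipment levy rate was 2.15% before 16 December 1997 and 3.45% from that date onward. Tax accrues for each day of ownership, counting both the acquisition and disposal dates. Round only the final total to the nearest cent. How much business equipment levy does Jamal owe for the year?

5 August – 15 December 1997: 133 days at 2.15% → €1051000 × 2.15% × 133/365 = €8233.7932
16 December – 31 December 1997: 16 days at 3.45% → €1051000 × 3.45% × 16/365 = €1589.4575
Total = €9823.2507

€9823.25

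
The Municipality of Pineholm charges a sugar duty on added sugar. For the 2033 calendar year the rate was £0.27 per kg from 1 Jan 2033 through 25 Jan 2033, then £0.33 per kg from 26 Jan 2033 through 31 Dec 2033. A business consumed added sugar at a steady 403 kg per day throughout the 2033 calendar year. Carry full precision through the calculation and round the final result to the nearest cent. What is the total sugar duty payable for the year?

£47,936.85

1 Jan – 25 Jan 2033: 25 days × 403 kg/day = 10,075 kg at £0.27/kg → £2,720.25
26 Jan – 31 Dec 2033: 340 days × 403 kg/day = 137,020 kg at £0.33/kg → £45,216.60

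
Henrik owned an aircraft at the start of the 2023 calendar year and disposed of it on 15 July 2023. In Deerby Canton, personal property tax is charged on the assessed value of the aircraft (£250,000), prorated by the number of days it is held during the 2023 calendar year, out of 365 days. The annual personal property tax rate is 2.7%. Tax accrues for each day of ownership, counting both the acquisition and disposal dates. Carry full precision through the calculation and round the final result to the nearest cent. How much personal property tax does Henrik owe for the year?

£3,624.66

Days held (1 January – 15 July 2023): 196 out of 365
Tax = £250,000 × 2.7% × 196/365 = £3,624.6575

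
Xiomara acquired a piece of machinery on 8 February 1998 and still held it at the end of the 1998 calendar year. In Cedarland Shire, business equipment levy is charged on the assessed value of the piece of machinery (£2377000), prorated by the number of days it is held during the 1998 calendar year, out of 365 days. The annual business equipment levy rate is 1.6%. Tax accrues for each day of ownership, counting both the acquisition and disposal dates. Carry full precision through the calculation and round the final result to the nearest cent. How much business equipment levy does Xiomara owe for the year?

Days held (8 February – 31 December 1998): 327 out of 365
Tax = £2377000 × 1.6% × 327/365 = £34072.5041

£34072.50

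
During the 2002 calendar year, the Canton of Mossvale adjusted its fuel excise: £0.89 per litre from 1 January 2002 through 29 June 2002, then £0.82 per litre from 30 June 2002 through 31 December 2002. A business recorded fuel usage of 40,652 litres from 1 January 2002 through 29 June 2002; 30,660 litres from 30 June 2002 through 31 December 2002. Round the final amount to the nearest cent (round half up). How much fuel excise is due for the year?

1 January – 29 June 2002: 40,652 litres at £0.89/litre → £36180.28
30 June – 31 December 2002: 30,660 litres at £0.82/litre → £25141.20

£61321.48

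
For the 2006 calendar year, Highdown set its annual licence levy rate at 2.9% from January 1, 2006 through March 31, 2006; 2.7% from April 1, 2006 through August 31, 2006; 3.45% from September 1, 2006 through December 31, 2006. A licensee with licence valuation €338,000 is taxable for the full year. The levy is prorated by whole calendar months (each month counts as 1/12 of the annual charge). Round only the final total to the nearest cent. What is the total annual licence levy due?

€10,140.00

January 1 – March 31, 2006: 3 months at 2.9% → €338,000 × 2.9% × 3/12 = €2,450.5000
April 1 – August 31, 2006: 5 months at 2.7% → €338,000 × 2.7% × 5/12 = €3,802.5000
September 1 – December 31, 2006: 4 months at 3.45% → €338,000 × 3.45% × 4/12 = €3,887.0000
Total = €10,140.0000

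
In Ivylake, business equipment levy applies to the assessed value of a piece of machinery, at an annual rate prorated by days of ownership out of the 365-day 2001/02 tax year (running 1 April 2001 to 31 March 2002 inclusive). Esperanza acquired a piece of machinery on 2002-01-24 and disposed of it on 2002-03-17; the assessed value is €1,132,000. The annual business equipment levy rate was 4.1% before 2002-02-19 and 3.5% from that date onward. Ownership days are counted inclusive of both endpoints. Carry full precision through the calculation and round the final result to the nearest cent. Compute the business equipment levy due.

€6,236.85

2002-01-24 to 2002-02-18: 26 days at 4.1% → €1,132,000 × 4.1% × 26/365 = €3,306.0603
2002-02-19 to 2002-03-17: 27 days at 3.5% → €1,132,000 × 3.5% × 27/365 = €2,930.7945
Total = €6,236.8548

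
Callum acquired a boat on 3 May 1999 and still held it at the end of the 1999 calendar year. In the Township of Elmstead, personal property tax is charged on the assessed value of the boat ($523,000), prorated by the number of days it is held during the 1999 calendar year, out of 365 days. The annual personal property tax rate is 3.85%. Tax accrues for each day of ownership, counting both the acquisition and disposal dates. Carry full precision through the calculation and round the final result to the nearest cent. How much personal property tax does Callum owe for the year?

Days held (3 May – 31 Dec 1999): 243 out of 365
Tax = $523,000 × 3.85% × 243/365 = $13,405.2781

$13,405.28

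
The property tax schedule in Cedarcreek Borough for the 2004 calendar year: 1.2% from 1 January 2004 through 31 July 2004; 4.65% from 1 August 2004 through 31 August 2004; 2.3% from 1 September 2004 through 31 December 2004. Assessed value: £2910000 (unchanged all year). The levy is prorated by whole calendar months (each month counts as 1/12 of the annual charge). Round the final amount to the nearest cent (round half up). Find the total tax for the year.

£53956.25

1 January – 31 July 2004: 7 months at 1.2% → £2910000 × 1.2% × 7/12 = £20370.0000
1 August – 31 August 2004: 1 month at 4.65% → £2910000 × 4.65% × 1/12 = £11276.2500
1 September – 31 December 2004: 4 months at 2.3% → £2910000 × 2.3% × 4/12 = £22310.0000
Total = £53956.2500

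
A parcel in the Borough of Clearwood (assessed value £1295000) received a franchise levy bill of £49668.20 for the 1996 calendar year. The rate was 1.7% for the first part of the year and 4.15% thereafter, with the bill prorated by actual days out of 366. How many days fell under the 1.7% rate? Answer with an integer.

47 days

Let d = days at the first rate; then 366 − d days at the second rate.
£1295000 × [1.7%·d + 4.15%·(366−d)] / 366 = £49668.20
Solving gives d = 47, so the new rate took effect on February 17, 1996.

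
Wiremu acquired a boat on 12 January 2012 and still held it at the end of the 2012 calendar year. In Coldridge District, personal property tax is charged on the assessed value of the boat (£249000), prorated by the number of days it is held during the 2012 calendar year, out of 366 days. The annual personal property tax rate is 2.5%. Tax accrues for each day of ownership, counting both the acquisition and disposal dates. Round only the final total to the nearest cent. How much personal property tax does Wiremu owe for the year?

£6037.91

Days held (12 January – 31 December 2012): 355 out of 366
Tax = £249000 × 2.5% × 355/366 = £6037.9098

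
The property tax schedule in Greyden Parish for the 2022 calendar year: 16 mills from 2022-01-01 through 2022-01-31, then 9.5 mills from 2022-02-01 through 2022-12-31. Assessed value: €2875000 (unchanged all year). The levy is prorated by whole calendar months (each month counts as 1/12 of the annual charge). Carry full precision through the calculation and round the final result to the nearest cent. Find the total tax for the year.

€28869.79

2022-01-01 to 2022-01-31: 1 month at 16 mills → €2875000 × 1.6% × 1/12 = €3833.3333
2022-02-01 to 2022-12-31: 11 months at 9.5 mills → €2875000 × 0.95% × 11/12 = €25036.4583
Total = €28869.7917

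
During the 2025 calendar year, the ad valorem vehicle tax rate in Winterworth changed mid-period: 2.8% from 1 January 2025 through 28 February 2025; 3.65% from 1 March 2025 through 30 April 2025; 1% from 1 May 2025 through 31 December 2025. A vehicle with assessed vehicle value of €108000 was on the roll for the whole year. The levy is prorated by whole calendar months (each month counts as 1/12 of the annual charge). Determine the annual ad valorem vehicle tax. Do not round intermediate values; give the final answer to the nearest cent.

€1881.00

1 January – 28 February 2025: 2 months at 2.8% → €108000 × 2.8% × 2/12 = €504.0000
1 March – 30 April 2025: 2 months at 3.65% → €108000 × 3.65% × 2/12 = €657.0000
1 May – 31 December 2025: 8 months at 1% → €108000 × 1% × 8/12 = €720.0000
Total = €1881.0000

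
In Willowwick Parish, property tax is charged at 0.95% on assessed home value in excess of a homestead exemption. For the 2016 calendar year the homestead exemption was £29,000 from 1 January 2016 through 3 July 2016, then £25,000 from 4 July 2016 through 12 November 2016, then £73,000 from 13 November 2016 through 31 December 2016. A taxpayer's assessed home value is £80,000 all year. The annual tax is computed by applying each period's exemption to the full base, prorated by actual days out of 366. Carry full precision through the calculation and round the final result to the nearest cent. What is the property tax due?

1 January – 3 July 2016: 185 days, exemption £29,000 → (£80,000 − £29,000) × 0.95% × 185/366 = £244.8975
4 July – 12 November 2016: 132 days, exemption £25,000 → (£80,000 − £25,000) × 0.95% × 132/366 = £188.4426
13 November – 31 December 2016: 49 days, exemption £73,000 → (£80,000 − £73,000) × 0.95% × 49/366 = £8.9030
Total = £442.2432

£442.24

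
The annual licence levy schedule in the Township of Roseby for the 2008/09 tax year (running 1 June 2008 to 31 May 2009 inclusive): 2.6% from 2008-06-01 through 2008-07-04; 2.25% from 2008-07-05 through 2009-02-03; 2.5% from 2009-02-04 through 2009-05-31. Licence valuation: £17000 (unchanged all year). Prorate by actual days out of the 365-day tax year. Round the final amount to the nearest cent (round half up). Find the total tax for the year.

£401.67

2008-06-01 to 2008-07-04: 34 days at 2.6% → £17000 × 2.6% × 34/365 = £41.1726
2008-07-05 to 2009-02-03: 214 days at 2.25% → £17000 × 2.25% × 214/365 = £224.2603
2009-02-04 to 2009-05-31: 117 days at 2.5% → £17000 × 2.5% × 117/365 = £136.2329
Total = £401.6658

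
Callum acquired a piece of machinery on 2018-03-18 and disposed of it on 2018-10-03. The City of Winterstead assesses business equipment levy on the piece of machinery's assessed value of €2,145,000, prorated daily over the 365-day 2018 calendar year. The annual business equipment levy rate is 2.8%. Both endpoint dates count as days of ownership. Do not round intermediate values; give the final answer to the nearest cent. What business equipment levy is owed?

€32,909.59

Days held (2018-03-18 to 2018-10-03): 200 out of 365
Tax = €2,145,000 × 2.8% × 200/365 = €32,909.5890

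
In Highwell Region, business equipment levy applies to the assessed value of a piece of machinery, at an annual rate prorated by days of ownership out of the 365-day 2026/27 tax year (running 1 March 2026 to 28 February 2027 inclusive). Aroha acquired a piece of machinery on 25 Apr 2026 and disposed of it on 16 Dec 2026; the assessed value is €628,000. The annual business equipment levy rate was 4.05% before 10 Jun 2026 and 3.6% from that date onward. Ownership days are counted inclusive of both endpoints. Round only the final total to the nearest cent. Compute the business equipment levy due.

25 Apr – 9 Jun 2026: 46 days at 4.05% → €628,000 × 4.05% × 46/365 = €3,205.3808
10 Jun – 16 Dec 2026: 190 days at 3.6% → €628,000 × 3.6% × 190/365 = €11,768.5479
Total = €14,973.9288

€14,973.93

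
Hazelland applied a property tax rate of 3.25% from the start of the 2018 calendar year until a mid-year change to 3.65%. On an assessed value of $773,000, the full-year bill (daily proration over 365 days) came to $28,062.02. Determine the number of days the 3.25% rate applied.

18 days

Let d = days at the first rate; then 365 − d days at the second rate.
$773,000 × [3.25%·d + 3.65%·(365−d)] / 365 = $28,062.02
Solving gives d = 18, so the new rate took effect on January 19, 2018.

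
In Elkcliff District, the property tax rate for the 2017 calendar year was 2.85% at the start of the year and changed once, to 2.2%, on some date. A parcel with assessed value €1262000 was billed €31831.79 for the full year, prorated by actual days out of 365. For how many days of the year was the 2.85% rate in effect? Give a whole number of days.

181 days

Let d = days at the first rate; then 365 − d days at the second rate.
€1262000 × [2.85%·d + 2.2%·(365−d)] / 365 = €31831.79
Solving gives d = 181, so the new rate took effect on 1 July 2017.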